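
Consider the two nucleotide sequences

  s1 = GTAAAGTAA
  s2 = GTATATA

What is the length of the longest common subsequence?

One common subsequence of length 6: G (s1 #1, s2 #1), T (s1 #2, s2 #2), A (s1 #3, s2 #3), A (s1 #5, s2 #5), T (s1 #7, s2 #6), A (s1 #9, s2 #7). The LCS DP gives dp[9][7] = 6, so this is optimal.

6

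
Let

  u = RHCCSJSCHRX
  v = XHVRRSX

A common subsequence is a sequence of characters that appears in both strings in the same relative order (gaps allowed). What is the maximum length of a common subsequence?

One common subsequence of length 3: R [1,5]; then S [7,6]; then X [11,7]. dp[11][7] = 3 confirms this is the maximum.

3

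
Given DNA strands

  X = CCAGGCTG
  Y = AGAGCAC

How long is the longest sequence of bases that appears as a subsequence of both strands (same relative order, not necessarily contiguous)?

Match A [3,1], then G [4,2], then G [5,4], then C [6,7] — 4 bases in the same relative order in both. dp[8][7] = 4 confirms this is the maximum.

4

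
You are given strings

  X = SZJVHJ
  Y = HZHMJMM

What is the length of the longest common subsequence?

3

Pick Z at X[2]=Y[2], H at X[5]=Y[3], J at X[6]=Y[5]; all 3 characters appear in both, in order, and the DP table's final entry dp[6][7] is also 3, so no common subsequence is longer.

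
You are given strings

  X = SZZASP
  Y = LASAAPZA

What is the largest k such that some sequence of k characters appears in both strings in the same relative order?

Match S [1,3] → Z [3,7] → A [4,8] — 3 characters in the same relative order in both. dp[6][8] = 3 confirms this is the maximum.

3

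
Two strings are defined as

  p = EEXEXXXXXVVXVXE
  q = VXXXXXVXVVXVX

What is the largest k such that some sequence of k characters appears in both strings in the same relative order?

11

Taking X at p[3]=q[2] → X at p[5]=q[3] → X at p[6]=q[4] → X at p[7]=q[5] → X at p[8]=q[6] → X at p[9]=q[8] → V at p[10]=q[9] → V at p[11]=q[10] → X at p[12]=q[11] → V at p[13]=q[12] → X at p[14]=q[13] gives a common subsequence of length 11. The LCS DP gives dp[15][13] = 11, so this is optimal.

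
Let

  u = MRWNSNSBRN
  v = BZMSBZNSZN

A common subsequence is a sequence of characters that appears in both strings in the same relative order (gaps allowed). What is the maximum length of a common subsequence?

5

Let dp[i][j] be the LCS length of the first i characters of u and the first j characters of v. dp[i][j] = dp[i-1][j-1]+1 when the i-th and j-th characters match, else max(dp[i-1][j], dp[i][j-1]).
    ·  B  Z  M  S  B  Z  N  S  Z  N
 ·  0  0  0  0  0  0  0  0  0  0  0
 M  0  0  0  1  1  1  1  1  1  1  1
 R  0  0  0  1  1  1  1  1  1  1  1
 W  0  0  0  1  1  1  1  1  1  1  1
 N  0  0  0  1  1  1  1  2  2  2  2
 S  0  0  0  1  2  2  2  2  3  3  3
 N  0  0  0  1  2  2  2  3  3  3  4
 S  0  0  0  1  2  2  2  3  4  4  4
 B  0  1  1  1  2  3  3  3  4  4  4
 R  0  1  1  1  2  3  3  3  4  4  4
 N  0  1  1  1  2  3  3  4  4  4  5
dp[10][10] = 5. One LCS (by backtracking along matches): MSNSN.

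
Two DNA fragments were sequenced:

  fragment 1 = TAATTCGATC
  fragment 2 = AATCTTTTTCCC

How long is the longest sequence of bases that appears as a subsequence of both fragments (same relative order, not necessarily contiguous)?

6

Pick A [2,1], then A [3,2], then T [4,8], then T [5,9], then C [6,11], then C [10,12]; all 6 bases appear in both, in order. The LCS DP gives dp[10][12] = 6, so this is optimal.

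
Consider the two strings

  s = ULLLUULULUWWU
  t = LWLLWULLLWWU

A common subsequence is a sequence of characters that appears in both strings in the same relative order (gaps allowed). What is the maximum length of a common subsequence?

9

Taking L (s #2, t #1), then L (s #3, t #3), then L (s #4, t #4), then U (s #5, t #6), then L (s #7, t #8), then L (s #9, t #9), then W (s #11, t #10), then W (s #12, t #11), then U (s #13, t #12) gives a common subsequence of length 9. Since dp[13][12] = 9, nothing longer is possible.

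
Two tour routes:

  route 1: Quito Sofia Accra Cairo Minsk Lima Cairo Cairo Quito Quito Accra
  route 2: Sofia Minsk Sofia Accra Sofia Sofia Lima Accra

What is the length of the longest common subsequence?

4

One common subsequence of length 4: Sofia [2,3], Accra [3,4], Lima [6,7], Accra [11,8]. Since dp[11][8] = 4, nothing longer is possible.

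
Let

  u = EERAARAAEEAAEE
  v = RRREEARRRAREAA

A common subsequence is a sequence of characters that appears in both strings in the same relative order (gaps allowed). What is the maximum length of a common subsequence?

Pick E at u[1]=v[4] → E at u[2]=v[5] → R at u[3]=v[9] → A at u[5]=v[10] → R at u[6]=v[11] → E at u[10]=v[12] → A at u[11]=v[13] → A at u[12]=v[14]; all 8 characters appear in both, in order. Since dp[14][14] = 8, nothing longer is possible.

8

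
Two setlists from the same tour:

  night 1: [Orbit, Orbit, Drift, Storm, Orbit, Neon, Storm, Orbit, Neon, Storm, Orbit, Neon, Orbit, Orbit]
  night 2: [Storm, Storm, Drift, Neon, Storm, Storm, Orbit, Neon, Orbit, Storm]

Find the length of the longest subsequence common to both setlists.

Match Drift (night 1 #3, night 2 #3), then Neon (night 1 #6, night 2 #4), then Storm (night 1 #7, night 2 #5), then Storm (night 1 #10, night 2 #6), then Orbit (night 1 #11, night 2 #7), then Neon (night 1 #12, night 2 #8), then Orbit (night 1 #13, night 2 #9) — 7 songs in the same relative order in both. Since dp[14][10] = 7, nothing longer is possible.

7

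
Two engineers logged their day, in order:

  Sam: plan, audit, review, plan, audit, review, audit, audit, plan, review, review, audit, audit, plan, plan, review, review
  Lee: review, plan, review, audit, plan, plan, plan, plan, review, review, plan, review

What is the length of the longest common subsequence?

9

Pick review at Sam[3]=Lee[1] → plan at Sam[4]=Lee[2] → review at Sam[6]=Lee[3] → audit at Sam[7]=Lee[4] → plan at Sam[9]=Lee[8] → review at Sam[10]=Lee[9] → review at Sam[11]=Lee[10] → plan at Sam[15]=Lee[11] → review at Sam[17]=Lee[12]; all 9 tasks appear in both, in order, and the DP table's final entry dp[17][12] is also 9, so no common subsequence is longer.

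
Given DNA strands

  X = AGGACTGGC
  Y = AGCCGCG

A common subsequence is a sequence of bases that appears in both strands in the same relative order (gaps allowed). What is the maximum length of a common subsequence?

5

Let dp[i][j] be the LCS length of the first i bases of X and the first j bases of Y. dp[i][j] = dp[i-1][j-1]+1 when the i-th and j-th bases match, else max(dp[i-1][j], dp[i][j-1]).
    ·  A  G  C  C  G  C  G
 ·  0  0  0  0  0  0  0  0
 A  0  1  1  1  1  1  1  1
 G  0  1  2  2  2  2  2  2
 G  0  1  2  2  2  3  3  3
 A  0  1  2  2  2  3  3  3
 C  0  1  2  3  3  3  4  4
 T  0  1  2  3  3  3  4  4
 G  0  1  2  3  3  4  4  5
 G  0  1  2  3  3  4  4  5
 C  0  1  2  3  4  4  5  5
dp[9][7] = 5. One LCS (by backtracking along matches): AGGCG.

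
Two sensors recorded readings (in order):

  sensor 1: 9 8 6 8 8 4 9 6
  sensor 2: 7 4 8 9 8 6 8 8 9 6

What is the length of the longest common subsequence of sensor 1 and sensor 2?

7

Let dp[i][j] be the LCS length of the first i values of sensor 1 and the first j values of sensor 2. dp[i][j] = dp[i-1][j-1]+1 when the i-th and j-th values match, else max(dp[i-1][j], dp[i][j-1]).
    ·  7  4  8  9  8  6  8  8  9  6
 ·  0  0  0  0  0  0  0  0  0  0  0
 9  0  0  0  0  1  1  1  1  1  1  1
 8  0  0  0  1  1  2  2  2  2  2  2
 6  0  0  0  1  1  2  3  3  3  3  3
 8  0  0  0  1  1  2  3  4  4  4  4
 8  0  0  0  1  1  2  3  4  5  5  5
 4  0  0  1  1  1  2  3  4  5  5  5
 9  0  0  1  1  2  2  3  4  5  6  6
 6  0  0  1  1  2  2  3  4  5  6  7
dp[8][10] = 7. One LCS (by backtracking along matches): 9, 8, 6, 8, 8, 9, 6.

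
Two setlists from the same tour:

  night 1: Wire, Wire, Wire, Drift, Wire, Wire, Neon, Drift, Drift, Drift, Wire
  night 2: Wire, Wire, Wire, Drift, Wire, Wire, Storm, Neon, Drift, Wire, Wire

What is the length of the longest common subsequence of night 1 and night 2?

Match Wire (night 1 #1, night 2 #1), then Wire (night 1 #2, night 2 #2), then Wire (night 1 #3, night 2 #3), then Drift (night 1 #4, night 2 #4), then Wire (night 1 #5, night 2 #5), then Wire (night 1 #6, night 2 #6), then Neon (night 1 #7, night 2 #8), then Drift (night 1 #8, night 2 #9), then Wire (night 1 #11, night 2 #11) — 9 songs in the same relative order in both. dp[11][11] = 9 confirms this is the maximum.

9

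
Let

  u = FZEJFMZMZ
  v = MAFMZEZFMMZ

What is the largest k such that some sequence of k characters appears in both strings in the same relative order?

7

Match F at u[1]=v[3] → Z at u[2]=v[5] → E at u[3]=v[6] → F at u[5]=v[8] → M at u[6]=v[9] → M at u[8]=v[10] → Z at u[9]=v[11] — 7 characters in the same relative order in both. dp[9][11] = 7 confirms this is the maximum.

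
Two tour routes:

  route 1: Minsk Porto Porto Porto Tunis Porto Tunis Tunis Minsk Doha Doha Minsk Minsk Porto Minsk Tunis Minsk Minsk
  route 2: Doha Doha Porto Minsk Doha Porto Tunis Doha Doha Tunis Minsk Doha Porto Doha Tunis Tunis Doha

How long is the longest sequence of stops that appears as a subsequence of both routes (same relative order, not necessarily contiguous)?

One common subsequence of length 8: Minsk (route 1 #1, route 2 #4) → Porto (route 1 #4, route 2 #6) → Tunis (route 1 #5, route 2 #7) → Tunis (route 1 #8, route 2 #10) → Minsk (route 1 #9, route 2 #11) → Doha (route 1 #10, route 2 #12) → Doha (route 1 #11, route 2 #14) → Tunis (route 1 #16, route 2 #16). Since dp[18][17] = 8, nothing longer is possible.

8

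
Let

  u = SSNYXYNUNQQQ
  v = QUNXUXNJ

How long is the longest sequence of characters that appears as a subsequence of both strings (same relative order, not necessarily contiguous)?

Let dp[i][j] be the LCS length of the first i characters of u and the first j characters of v. dp[i][j] = dp[i-1][j-1]+1 when the i-th and j-th characters match, else max(dp[i-1][j], dp[i][j-1]).
    ·  Q  U  N  X  U  X  N  J
 ·  0  0  0  0  0  0  0  0  0
 S  0  0  0  0  0  0  0  0  0
 S  0  0  0  0  0  0  0  0  0
 N  0  0  0  1  1  1  1  1  1
 Y  0  0  0  1  1  1  1  1  1
 X  0  0  0  1  2  2  2  2  2
 Y  0  0  0  1  2  2  2  2  2
 N  0  0  0  1  2  2  2  3  3
 U  0  0  1  1  2  3  3  3  3
 N  0  0  1  2  2  3  3  4  4
 Q  0  1  1  2  2  3  3  4  4
 Q  0  1  1  2  2  3  3  4  4
 Q  0  1  1  2  2  3  3  4  4
dp[12][8] = 4. One LCS (by backtracking along matches): NXUN.

4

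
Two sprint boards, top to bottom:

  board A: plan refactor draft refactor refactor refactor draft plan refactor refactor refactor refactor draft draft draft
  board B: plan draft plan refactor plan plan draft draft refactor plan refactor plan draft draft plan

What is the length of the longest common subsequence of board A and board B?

8

Taking plan at board A[1]=board B[3] → refactor at board A[2]=board B[4] → draft at board A[3]=board B[8] → refactor at board A[4]=board B[9] → refactor at board A[6]=board B[11] → plan at board A[8]=board B[12] → draft at board A[13]=board B[13] → draft at board A[14]=board B[14] gives a common subsequence of length 8. dp[15][15] = 8 confirms this is the maximum.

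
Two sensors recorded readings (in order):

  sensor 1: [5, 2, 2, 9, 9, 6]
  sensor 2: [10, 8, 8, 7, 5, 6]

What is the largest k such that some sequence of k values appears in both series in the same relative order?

Match 5 (sensor 1 #1, sensor 2 #5), then 6 (sensor 1 #6, sensor 2 #6) — 2 values in the same relative order in both. dp[6][6] = 2 confirms this is the maximum.

2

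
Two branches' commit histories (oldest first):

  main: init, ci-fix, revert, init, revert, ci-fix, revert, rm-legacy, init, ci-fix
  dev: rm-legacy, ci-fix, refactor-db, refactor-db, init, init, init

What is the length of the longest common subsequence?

Match init (main #1, dev #5), then init (main #4, dev #6), then init (main #9, dev #7) — 3 commits in the same relative order in both, and the DP table's final entry dp[10][7] is also 3, so no common subsequence is longer.

3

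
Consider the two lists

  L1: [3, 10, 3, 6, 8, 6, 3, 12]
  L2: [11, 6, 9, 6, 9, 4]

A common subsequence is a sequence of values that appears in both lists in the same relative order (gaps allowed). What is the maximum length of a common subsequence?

2

Pick 6 (L1 #4, L2 #2) → 6 (L1 #6, L2 #4); all 2 values appear in both, in order. The LCS DP gives dp[8][6] = 2, so this is optimal.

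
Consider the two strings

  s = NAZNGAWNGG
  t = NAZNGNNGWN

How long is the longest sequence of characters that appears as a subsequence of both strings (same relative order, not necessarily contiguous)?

Let dp[i][j] be the LCS length of the first i characters of s and the first j characters of t. dp[i][j] = dp[i-1][j-1]+1 when the i-th and j-th characters match, else max(dp[i-1][j], dp[i][j-1]).
    ·  N  A  Z  N  G  N  N  G  W  N
 ·  0  0  0  0  0  0  0  0  0  0  0
 N  0  1  1  1  1  1  1  1  1  1  1
 A  0  1  2  2  2  2  2  2  2  2  2
 Z  0  1  2  3  3  3  3  3  3  3  3
 N  0  1  2  3  4  4  4  4  4  4  4
 G  0  1  2  3  4  5  5  5  5  5  5
 A  0  1  2  3  4  5  5  5  5  5  5
 W  0  1  2  3  4  5  5  5  5  6  6
 N  0  1  2  3  4  5  6  6  6  6  7
 G  0  1  2  3  4  5  6  6  7  7  7
 G  0  1  2  3  4  5  6  6  7  7  7
dp[10][10] = 7. One LCS (by backtracking along matches): NAZNGWN.

7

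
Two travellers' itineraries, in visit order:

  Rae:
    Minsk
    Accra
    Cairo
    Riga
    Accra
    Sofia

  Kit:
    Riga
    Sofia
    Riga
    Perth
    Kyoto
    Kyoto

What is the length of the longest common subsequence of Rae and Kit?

2

Pick Riga (Rae #4, Kit #1) → Sofia (Rae #6, Kit #2); all 2 stops appear in both, in order. dp[6][6] = 2 confirms this is the maximum.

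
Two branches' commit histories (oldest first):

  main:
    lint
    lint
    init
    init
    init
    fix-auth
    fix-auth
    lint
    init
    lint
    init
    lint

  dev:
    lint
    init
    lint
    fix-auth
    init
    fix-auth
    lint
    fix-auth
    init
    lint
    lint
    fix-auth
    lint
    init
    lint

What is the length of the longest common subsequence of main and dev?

9

Match lint [1,1]; then lint [2,3]; then init [5,5]; then fix-auth [6,6]; then fix-auth [7,8]; then lint [8,11]; then lint [10,13]; then init [11,14]; then lint [12,15] — 9 commits in the same relative order in both. The LCS DP gives dp[12][15] = 9, so this is optimal.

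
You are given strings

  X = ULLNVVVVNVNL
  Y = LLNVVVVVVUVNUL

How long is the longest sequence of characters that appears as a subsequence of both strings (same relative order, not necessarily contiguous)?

Pick L at X[2]=Y[1], L at X[3]=Y[2], N at X[4]=Y[3], V at X[5]=Y[6], V at X[6]=Y[7], V at X[7]=Y[8], V at X[8]=Y[9], V at X[10]=Y[11], N at X[11]=Y[12], L at X[12]=Y[14]; all 10 characters appear in both, in order. dp[12][14] = 10 confirms this is the maximum.

10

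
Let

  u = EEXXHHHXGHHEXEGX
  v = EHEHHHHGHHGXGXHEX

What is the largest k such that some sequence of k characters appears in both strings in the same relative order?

Pick E (u #1, v #1), E (u #2, v #3), H (u #5, v #5), H (u #6, v #6), H (u #7, v #7), G (u #9, v #8), H (u #10, v #9), H (u #11, v #10), X (u #13, v #14), E (u #14, v #16), X (u #16, v #17); all 11 characters appear in both, in order. dp[16][17] = 11 confirms this is the maximum.

11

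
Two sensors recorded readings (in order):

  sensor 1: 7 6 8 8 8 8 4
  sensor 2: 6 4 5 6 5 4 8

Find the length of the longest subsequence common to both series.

2

Taking 6 at sensor 1[2]=sensor 2[4], 8 at sensor 1[6]=sensor 2[7] gives a common subsequence of length 2. Since dp[7][7] = 2, nothing longer is possible.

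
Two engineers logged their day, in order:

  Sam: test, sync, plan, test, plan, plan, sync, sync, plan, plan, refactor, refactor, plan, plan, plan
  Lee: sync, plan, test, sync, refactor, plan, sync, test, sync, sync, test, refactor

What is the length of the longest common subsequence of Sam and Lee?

7

Pick test (Sam #1, Lee #3); then sync (Sam #2, Lee #4); then plan (Sam #3, Lee #6); then test (Sam #4, Lee #8); then sync (Sam #7, Lee #9); then sync (Sam #8, Lee #10); then refactor (Sam #12, Lee #12); all 7 tasks appear in both, in order. Since dp[15][12] = 7, nothing longer is possible.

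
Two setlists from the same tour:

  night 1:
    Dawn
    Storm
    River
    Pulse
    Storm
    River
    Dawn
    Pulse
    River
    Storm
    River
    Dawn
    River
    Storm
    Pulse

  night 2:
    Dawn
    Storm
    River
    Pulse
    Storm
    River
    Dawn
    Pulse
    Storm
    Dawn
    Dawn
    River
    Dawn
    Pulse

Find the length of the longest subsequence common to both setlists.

12

Match Dawn (night 1 #1, night 2 #1) → Storm (night 1 #2, night 2 #2) → River (night 1 #3, night 2 #3) → Pulse (night 1 #4, night 2 #4) → Storm (night 1 #5, night 2 #5) → River (night 1 #6, night 2 #6) → Dawn (night 1 #7, night 2 #7) → Pulse (night 1 #8, night 2 #8) → Storm (night 1 #10, night 2 #9) → River (night 1 #11, night 2 #12) → Dawn (night 1 #12, night 2 #13) → Pulse (night 1 #15, night 2 #14) — 12 songs in the same relative order in both. dp[15][14] = 12 confirms this is the maximum.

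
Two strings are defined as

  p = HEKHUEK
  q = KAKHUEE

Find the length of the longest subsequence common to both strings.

4

Let dp[i][j] be the LCS length of the first i characters of p and the first j characters of q. dp[i][j] = dp[i-1][j-1]+1 when the i-th and j-th characters match, else max(dp[i-1][j], dp[i][j-1]).
    ·  K  A  K  H  U  E  E
 ·  0  0  0  0  0  0  0  0
 H  0  0  0  0  1  1  1  1
 E  0  0  0  0  1  1  2  2
 K  0  1  1  1  1  1  2  2
 H  0  1  1  1  2  2  2  2
 U  0  1  1  1  2  3  3  3
 E  0  1  1  1  2  3  4  4
 K  0  1  1  2  2  3  4  4
dp[7][7] = 4. One LCS (by backtracking along matches): KHUE.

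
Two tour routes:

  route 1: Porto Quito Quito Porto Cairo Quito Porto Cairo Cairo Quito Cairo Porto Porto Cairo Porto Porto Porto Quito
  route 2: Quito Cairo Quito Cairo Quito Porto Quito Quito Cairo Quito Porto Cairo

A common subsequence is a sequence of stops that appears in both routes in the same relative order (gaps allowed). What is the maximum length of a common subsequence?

Taking Quito at route 1[2]=route 2[1]; then Quito at route 1[3]=route 2[3]; then Cairo at route 1[5]=route 2[4]; then Quito at route 1[6]=route 2[5]; then Porto at route 1[7]=route 2[6]; then Cairo at route 1[9]=route 2[9]; then Quito at route 1[10]=route 2[10]; then Porto at route 1[13]=route 2[11]; then Cairo at route 1[14]=route 2[12] gives a common subsequence of length 9. dp[18][12] = 9 confirms this is the maximum.

9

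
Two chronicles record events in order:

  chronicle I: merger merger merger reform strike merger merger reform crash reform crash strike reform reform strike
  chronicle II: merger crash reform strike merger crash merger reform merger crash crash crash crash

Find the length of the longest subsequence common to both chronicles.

One common subsequence of length 8: merger [1,1]; then reform [4,3]; then strike [5,4]; then merger [6,5]; then merger [7,7]; then reform [8,8]; then crash [9,12]; then crash [11,13]. The LCS DP gives dp[15][13] = 8, so this is optimal.

8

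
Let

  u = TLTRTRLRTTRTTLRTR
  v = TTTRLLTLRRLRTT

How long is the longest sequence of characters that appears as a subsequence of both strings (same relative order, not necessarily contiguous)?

10

One common subsequence of length 10: T [1,2], then T [3,3], then R [4,4], then T [5,7], then L [7,8], then R [8,9], then R [11,10], then L [14,11], then R [15,12], then T [16,14]. dp[17][14] = 10 confirms this is the maximum.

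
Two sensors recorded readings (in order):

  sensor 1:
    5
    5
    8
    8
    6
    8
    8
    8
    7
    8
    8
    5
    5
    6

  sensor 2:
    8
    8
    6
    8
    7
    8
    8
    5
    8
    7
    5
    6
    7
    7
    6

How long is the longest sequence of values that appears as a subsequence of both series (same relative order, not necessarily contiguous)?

10

Pick 8 (sensor 1 #3, sensor 2 #1), then 8 (sensor 1 #4, sensor 2 #2), then 6 (sensor 1 #5, sensor 2 #3), then 8 (sensor 1 #8, sensor 2 #4), then 7 (sensor 1 #9, sensor 2 #5), then 8 (sensor 1 #10, sensor 2 #6), then 8 (sensor 1 #11, sensor 2 #7), then 5 (sensor 1 #12, sensor 2 #8), then 5 (sensor 1 #13, sensor 2 #11), then 6 (sensor 1 #14, sensor 2 #15); all 10 values appear in both, in order. Since dp[14][15] = 10, nothing longer is possible.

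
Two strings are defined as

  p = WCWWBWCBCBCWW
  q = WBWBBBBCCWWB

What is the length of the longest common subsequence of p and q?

Match W (p #1, q #1) → W (p #3, q #3) → B (p #5, q #6) → B (p #8, q #7) → C (p #9, q #8) → C (p #11, q #9) → W (p #12, q #10) → W (p #13, q #11) — 8 characters in the same relative order in both. dp[13][12] = 8 confirms this is the maximum.

8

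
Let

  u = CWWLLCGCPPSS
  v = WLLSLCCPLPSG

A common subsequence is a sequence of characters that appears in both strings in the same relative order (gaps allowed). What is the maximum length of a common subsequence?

8

Taking W (u #2, v #1); then L (u #4, v #3); then L (u #5, v #5); then C (u #6, v #6); then C (u #8, v #7); then P (u #9, v #8); then P (u #10, v #10); then S (u #11, v #11) gives a common subsequence of length 8, and the DP table's final entry dp[12][12] is also 8, so no common subsequence is longer.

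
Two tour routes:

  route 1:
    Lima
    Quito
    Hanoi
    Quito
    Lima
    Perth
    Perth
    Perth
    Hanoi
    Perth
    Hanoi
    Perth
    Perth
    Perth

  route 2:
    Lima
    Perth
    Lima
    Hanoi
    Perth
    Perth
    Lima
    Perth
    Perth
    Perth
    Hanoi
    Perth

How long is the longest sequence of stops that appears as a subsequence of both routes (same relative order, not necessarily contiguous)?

8

Pick Lima (route 1 #1, route 2 #3) → Hanoi (route 1 #3, route 2 #4) → Lima (route 1 #5, route 2 #7) → Perth (route 1 #7, route 2 #8) → Perth (route 1 #8, route 2 #9) → Perth (route 1 #10, route 2 #10) → Hanoi (route 1 #11, route 2 #11) → Perth (route 1 #14, route 2 #12); all 8 stops appear in both, in order, and the DP table's final entry dp[14][12] is also 8, so no common subsequence is longer.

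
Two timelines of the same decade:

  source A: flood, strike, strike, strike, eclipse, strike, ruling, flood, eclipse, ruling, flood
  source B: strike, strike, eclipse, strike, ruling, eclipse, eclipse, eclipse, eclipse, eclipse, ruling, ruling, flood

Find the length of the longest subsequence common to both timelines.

8

Taking strike at source A[3]=source B[1], then strike at source A[4]=source B[2], then eclipse at source A[5]=source B[3], then strike at source A[6]=source B[4], then ruling at source A[7]=source B[5], then eclipse at source A[9]=source B[10], then ruling at source A[10]=source B[12], then flood at source A[11]=source B[13] gives a common subsequence of length 8, and the DP table's final entry dp[11][13] is also 8, so no common subsequence is longer.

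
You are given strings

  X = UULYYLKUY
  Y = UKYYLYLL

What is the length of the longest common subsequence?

5

Taking U (X #1, Y #1); then Y (X #4, Y #3); then Y (X #5, Y #4); then L (X #6, Y #5); then Y (X #9, Y #6) gives a common subsequence of length 5. Since dp[9][8] = 5, nothing longer is possible.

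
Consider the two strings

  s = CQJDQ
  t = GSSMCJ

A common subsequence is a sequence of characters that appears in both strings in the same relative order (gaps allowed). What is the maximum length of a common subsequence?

Let dp[i][j] be the LCS length of the first i characters of s and the first j characters of t. dp[i][j] = dp[i-1][j-1]+1 when the i-th and j-th characters match, else max(dp[i-1][j], dp[i][j-1]).
    ·  G  S  S  M  C  J
 ·  0  0  0  0  0  0  0
 C  0  0  0  0  0  1  1
 Q  0  0  0  0  0  1  1
 J  0  0  0  0  0  1  2
 D  0  0  0  0  0  1  2
 Q  0  0  0  0  0  1  2
dp[5][6] = 2. One LCS (by backtracking along matches): CJ.

2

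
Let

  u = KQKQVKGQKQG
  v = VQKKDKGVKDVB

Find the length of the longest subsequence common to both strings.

5

Pick K [1,3] → K [3,4] → K [6,6] → G [7,7] → K [9,9]; all 5 characters appear in both, in order. The LCS DP gives dp[11][12] = 5, so this is optimal.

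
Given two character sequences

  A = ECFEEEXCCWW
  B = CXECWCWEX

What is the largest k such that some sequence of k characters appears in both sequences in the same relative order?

Let dp[i][j] be the LCS length of the first i characters of A and the first j characters of B. dp[i][j] = dp[i-1][j-1]+1 when the i-th and j-th characters match, else max(dp[i-1][j], dp[i][j-1]).
    ·  C  X  E  C  W  C  W  E  X
 ·  0  0  0  0  0  0  0  0  0  0
 E  0  0  0  1  1  1  1  1  1  1
 C  0  1  1  1  2  2  2  2  2  2
 F  0  1  1  1  2  2  2  2  2  2
 E  0  1  1  2  2  2  2  2  3  3
 E  0  1  1  2  2  2  2  2  3  3
 E  0  1  1  2  2  2  2  2  3  3
 X  0  1  2  2  2  2  2  2  3  4
 C  0  1  2  2  3  3  3  3  3  4
 C  0  1  2  2  3  3  4  4  4  4
 W  0  1  2  2  3  4  4  5  5  5
 W  0  1  2  2  3  4  4  5  5  5
dp[11][9] = 5. One LCS (by backtracking along matches): CECCW.

5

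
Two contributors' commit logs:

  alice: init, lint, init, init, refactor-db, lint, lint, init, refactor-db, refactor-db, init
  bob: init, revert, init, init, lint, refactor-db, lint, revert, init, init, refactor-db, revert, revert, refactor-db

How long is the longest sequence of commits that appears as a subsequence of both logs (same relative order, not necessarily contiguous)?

Pick init (alice #1, bob #1), then init (alice #3, bob #3), then init (alice #4, bob #4), then refactor-db (alice #5, bob #6), then lint (alice #6, bob #7), then init (alice #8, bob #10), then refactor-db (alice #9, bob #11), then refactor-db (alice #10, bob #14); all 8 commits appear in both, in order. dp[11][14] = 8 confirms this is the maximum.

8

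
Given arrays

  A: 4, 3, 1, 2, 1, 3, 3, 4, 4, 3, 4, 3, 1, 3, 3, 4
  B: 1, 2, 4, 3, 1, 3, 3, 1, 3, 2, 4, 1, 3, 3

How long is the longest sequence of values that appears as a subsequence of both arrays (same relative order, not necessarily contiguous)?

One common subsequence of length 10: 4 [1,3], then 3 [2,4], then 1 [5,5], then 3 [6,6], then 3 [7,7], then 3 [10,9], then 4 [11,11], then 1 [13,12], then 3 [14,13], then 3 [15,14], and the DP table's final entry dp[16][14] is also 10, so no common subsequence is longer.

10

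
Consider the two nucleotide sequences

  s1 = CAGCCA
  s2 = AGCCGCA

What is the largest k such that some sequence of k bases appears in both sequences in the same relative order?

5

Pick A (s1 #2, s2 #1), then G (s1 #3, s2 #2), then C (s1 #4, s2 #4), then C (s1 #5, s2 #6), then A (s1 #6, s2 #7); all 5 bases appear in both, in order. dp[6][7] = 5 confirms this is the maximum.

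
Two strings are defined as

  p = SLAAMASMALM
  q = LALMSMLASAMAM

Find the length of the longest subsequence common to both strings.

8

One common subsequence of length 8: L at p[2]=q[1], then A at p[3]=q[2], then M at p[5]=q[6], then A at p[6]=q[8], then S at p[7]=q[9], then M at p[8]=q[11], then A at p[9]=q[12], then M at p[11]=q[13]. dp[11][13] = 8 confirms this is the maximum.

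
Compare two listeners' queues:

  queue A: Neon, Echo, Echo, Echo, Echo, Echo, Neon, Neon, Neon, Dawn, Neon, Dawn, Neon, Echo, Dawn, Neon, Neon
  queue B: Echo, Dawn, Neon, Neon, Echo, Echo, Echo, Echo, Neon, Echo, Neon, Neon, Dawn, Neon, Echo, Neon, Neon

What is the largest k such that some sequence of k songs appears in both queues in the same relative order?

Pick Neon at queue A[1]=queue B[4], then Echo at queue A[2]=queue B[5], then Echo at queue A[3]=queue B[6], then Echo at queue A[4]=queue B[7], then Echo at queue A[5]=queue B[8], then Echo at queue A[6]=queue B[10], then Neon at queue A[9]=queue B[11], then Neon at queue A[11]=queue B[12], then Dawn at queue A[12]=queue B[13], then Neon at queue A[13]=queue B[14], then Echo at queue A[14]=queue B[15], then Neon at queue A[16]=queue B[16], then Neon at queue A[17]=queue B[17]; all 13 songs appear in both, in order. dp[17][17] = 13 confirms this is the maximum.

13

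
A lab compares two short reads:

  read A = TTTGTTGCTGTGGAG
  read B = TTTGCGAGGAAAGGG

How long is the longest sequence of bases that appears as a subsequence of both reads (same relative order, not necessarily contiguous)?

10

Taking T (read A #3, read B #1), then T (read A #5, read B #2), then T (read A #6, read B #3), then G (read A #7, read B #4), then C (read A #8, read B #5), then G (read A #10, read B #6), then G (read A #12, read B #8), then G (read A #13, read B #9), then A (read A #14, read B #12), then G (read A #15, read B #15) gives a common subsequence of length 10. dp[15][15] = 10 confirms this is the maximum.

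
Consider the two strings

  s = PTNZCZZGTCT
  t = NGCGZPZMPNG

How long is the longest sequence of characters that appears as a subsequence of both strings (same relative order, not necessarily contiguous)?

5

Taking N [3,1]; then C [5,3]; then Z [6,5]; then Z [7,7]; then G [8,11] gives a common subsequence of length 5. The LCS DP gives dp[11][11] = 5, so this is optimal.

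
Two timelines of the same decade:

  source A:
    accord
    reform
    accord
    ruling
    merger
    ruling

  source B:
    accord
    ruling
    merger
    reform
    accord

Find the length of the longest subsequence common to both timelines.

One common subsequence of length 3: accord [1,1], reform [2,4], accord [3,5]. dp[6][5] = 3 confirms this is the maximum.

3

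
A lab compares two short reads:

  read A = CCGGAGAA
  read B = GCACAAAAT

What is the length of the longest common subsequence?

Taking C [1,2], then C [2,4], then A [5,6], then A [7,7], then A [8,8] gives a common subsequence of length 5. Since dp[8][9] = 5, nothing longer is possible.

5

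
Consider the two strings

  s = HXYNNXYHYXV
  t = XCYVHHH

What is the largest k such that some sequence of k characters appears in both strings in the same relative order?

Let dp[i][j] be the LCS length of the first i characters of s and the first j characters of t. dp[i][j] = dp[i-1][j-1]+1 when the i-th and j-th characters match, else max(dp[i-1][j], dp[i][j-1]).
    ·  X  C  Y  V  H  H  H
 ·  0  0  0  0  0  0  0  0
 H  0  0  0  0  0  1  1  1
 X  0  1  1  1  1  1  1  1
 Y  0  1  1  2  2  2  2  2
 N  0  1  1  2  2  2  2  2
 N  0  1  1  2  2  2  2  2
 X  0  1  1  2  2  2  2  2
 Y  0  1  1  2  2  2  2  2
 H  0  1  1  2  2  3  3  3
 Y  0  1  1  2  2  3  3  3
 X  0  1  1  2  2  3  3  3
 V  0  1  1  2  3  3  3  3
dp[11][7] = 3. One LCS (by backtracking along matches): XYH.

3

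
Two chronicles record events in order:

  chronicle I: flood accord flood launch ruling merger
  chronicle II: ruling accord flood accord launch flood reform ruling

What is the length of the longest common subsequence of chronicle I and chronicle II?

Match flood [1,3]; then accord [2,4]; then flood [3,6]; then ruling [5,8] — 4 events in the same relative order in both, and the DP table's final entry dp[6][8] is also 4, so no common subsequence is longer.

4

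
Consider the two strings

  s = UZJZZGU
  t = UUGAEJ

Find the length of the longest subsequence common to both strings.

2

One common subsequence of length 2: U (s #1, t #2); then J (s #3, t #6), and the DP table's final entry dp[7][6] is also 2, so no common subsequence is longer.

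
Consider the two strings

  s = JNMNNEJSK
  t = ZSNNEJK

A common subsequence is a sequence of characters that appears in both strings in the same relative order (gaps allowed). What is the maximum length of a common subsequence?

Pick N (s #4, t #3), then N (s #5, t #4), then E (s #6, t #5), then J (s #7, t #6), then K (s #9, t #7); all 5 characters appear in both, in order. Since dp[9][7] = 5, nothing longer is possible.

5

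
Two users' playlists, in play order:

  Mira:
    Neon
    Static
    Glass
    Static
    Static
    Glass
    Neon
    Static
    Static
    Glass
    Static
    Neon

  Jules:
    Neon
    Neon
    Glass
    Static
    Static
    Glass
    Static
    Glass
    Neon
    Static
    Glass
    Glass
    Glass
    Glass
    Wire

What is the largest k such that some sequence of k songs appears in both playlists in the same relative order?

One common subsequence of length 8: Neon (Mira #1, Jules #2), Static (Mira #2, Jules #5), Glass (Mira #3, Jules #6), Static (Mira #5, Jules #7), Glass (Mira #6, Jules #8), Neon (Mira #7, Jules #9), Static (Mira #8, Jules #10), Glass (Mira #10, Jules #14). dp[12][15] = 8 confirms this is the maximum.

8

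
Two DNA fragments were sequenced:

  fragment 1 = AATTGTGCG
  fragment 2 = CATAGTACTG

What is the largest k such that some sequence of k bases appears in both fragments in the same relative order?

6

Taking A (fragment 1 #1, fragment 2 #2), A (fragment 1 #2, fragment 2 #4), G (fragment 1 #5, fragment 2 #5), T (fragment 1 #6, fragment 2 #6), C (fragment 1 #8, fragment 2 #8), G (fragment 1 #9, fragment 2 #10) gives a common subsequence of length 6. The LCS DP gives dp[9][10] = 6, so this is optimal.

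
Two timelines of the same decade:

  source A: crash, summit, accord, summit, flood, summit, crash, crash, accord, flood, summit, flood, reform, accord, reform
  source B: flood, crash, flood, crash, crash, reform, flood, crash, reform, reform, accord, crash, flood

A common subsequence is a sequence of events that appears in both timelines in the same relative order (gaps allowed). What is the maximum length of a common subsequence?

7

Match crash at source A[1]=source B[2], flood at source A[5]=source B[3], crash at source A[7]=source B[4], crash at source A[8]=source B[5], flood at source A[10]=source B[7], reform at source A[13]=source B[10], accord at source A[14]=source B[11] — 7 events in the same relative order in both. dp[15][13] = 7 confirms this is the maximum.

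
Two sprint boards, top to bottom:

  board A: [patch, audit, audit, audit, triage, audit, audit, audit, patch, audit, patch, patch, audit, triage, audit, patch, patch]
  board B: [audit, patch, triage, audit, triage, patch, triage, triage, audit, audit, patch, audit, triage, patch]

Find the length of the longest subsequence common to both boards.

9

Match patch [1,2], audit [2,4], triage [5,8], audit [8,9], audit [10,10], patch [12,11], audit [13,12], triage [14,13], patch [17,14] — 9 tasks in the same relative order in both. dp[17][14] = 9 confirms this is the maximum.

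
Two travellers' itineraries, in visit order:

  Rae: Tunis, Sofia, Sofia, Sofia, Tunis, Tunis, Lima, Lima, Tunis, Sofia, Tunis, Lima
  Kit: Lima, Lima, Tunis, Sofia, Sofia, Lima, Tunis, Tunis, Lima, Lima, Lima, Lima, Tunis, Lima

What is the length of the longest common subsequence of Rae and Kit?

9

One common subsequence of length 9: Tunis at Rae[1]=Kit[3], then Sofia at Rae[2]=Kit[4], then Sofia at Rae[3]=Kit[5], then Tunis at Rae[5]=Kit[7], then Tunis at Rae[6]=Kit[8], then Lima at Rae[7]=Kit[11], then Lima at Rae[8]=Kit[12], then Tunis at Rae[11]=Kit[13], then Lima at Rae[12]=Kit[14]. dp[12][14] = 9 confirms this is the maximum.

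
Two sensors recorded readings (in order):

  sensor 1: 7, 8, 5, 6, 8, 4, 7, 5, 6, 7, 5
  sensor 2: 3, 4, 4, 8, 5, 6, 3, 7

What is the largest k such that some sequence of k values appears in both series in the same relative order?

Taking 8 (sensor 1 #2, sensor 2 #4), 5 (sensor 1 #3, sensor 2 #5), 6 (sensor 1 #4, sensor 2 #6), 7 (sensor 1 #10, sensor 2 #8) gives a common subsequence of length 4. Since dp[11][8] = 4, nothing longer is possible.

4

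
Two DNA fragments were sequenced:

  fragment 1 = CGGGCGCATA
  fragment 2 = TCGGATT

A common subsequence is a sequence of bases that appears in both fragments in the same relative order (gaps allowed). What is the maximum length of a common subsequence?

Taking C at fragment 1[1]=fragment 2[2] → G at fragment 1[4]=fragment 2[3] → G at fragment 1[6]=fragment 2[4] → A at fragment 1[8]=fragment 2[5] → T at fragment 1[9]=fragment 2[7] gives a common subsequence of length 5. The LCS DP gives dp[10][7] = 5, so this is optimal.

5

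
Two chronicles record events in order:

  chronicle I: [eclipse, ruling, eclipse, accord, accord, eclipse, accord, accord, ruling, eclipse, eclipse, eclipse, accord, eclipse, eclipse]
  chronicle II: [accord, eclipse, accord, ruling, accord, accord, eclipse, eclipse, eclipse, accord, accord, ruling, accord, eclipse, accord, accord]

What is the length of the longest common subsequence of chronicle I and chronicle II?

Pick eclipse at chronicle I[1]=chronicle II[2] → ruling at chronicle I[2]=chronicle II[4] → accord at chronicle I[4]=chronicle II[5] → accord at chronicle I[5]=chronicle II[6] → eclipse at chronicle I[6]=chronicle II[9] → accord at chronicle I[7]=chronicle II[10] → accord at chronicle I[8]=chronicle II[11] → ruling at chronicle I[9]=chronicle II[12] → eclipse at chronicle I[10]=chronicle II[14] → accord at chronicle I[13]=chronicle II[16]; all 10 events appear in both, in order. The LCS DP gives dp[15][16] = 10, so this is optimal.

10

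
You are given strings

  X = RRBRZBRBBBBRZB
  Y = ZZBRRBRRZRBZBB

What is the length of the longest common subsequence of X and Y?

9

Taking R (X #1, Y #4), then R (X #2, Y #5), then B (X #3, Y #6), then R (X #4, Y #8), then Z (X #5, Y #9), then R (X #7, Y #10), then B (X #8, Y #11), then B (X #11, Y #13), then B (X #14, Y #14) gives a common subsequence of length 9. Since dp[14][14] = 9, nothing longer is possible.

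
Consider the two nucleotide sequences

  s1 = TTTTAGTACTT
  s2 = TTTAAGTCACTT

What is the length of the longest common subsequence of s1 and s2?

Let dp[i][j] be the LCS length of the first i bases of s1 and the first j bases of s2. dp[i][j] = dp[i-1][j-1]+1 when the i-th and j-th bases match, else max(dp[i-1][j], dp[i][j-1]).
    ·  T  T  T  A  A  G  T  C  A  C  T  T
 ·  0  0  0  0  0  0  0  0  0  0  0  0  0
 T  0  1  1  1  1  1  1  1  1  1  1  1  1
 T  0  1  2  2  2  2  2  2  2  2  2  2  2
 T  0  1  2  3  3  3  3  3  3  3  3  3  3
 T  0  1  2  3  3  3  3  4  4  4  4  4  4
 A  0  1  2  3  4  4  4  4  4  5  5  5  5
 G  0  1  2  3  4  4  5  5  5  5  5  5  5
 T  0  1  2  3  4  4  5  6  6  6  6  6  6
 A  0  1  2  3  4  5  5  6  6  7  7  7  7
 C  0  1  2  3  4  5  5  6  7  7  8  8  8
 T  0  1  2  3  4  5  5  6  7  7  8  9  9
 T  0  1  2  3  4  5  5  6  7  7  8  9 10
dp[11][12] = 10. One LCS (by backtracking along matches): TTTAGTACTT.

10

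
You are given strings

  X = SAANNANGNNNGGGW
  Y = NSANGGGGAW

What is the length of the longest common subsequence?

Let dp[i][j] be the LCS length of the first i characters of X and the first j characters of Y. dp[i][j] = dp[i-1][j-1]+1 when the i-th and j-th characters match, else max(dp[i-1][j], dp[i][j-1]).
    ·  N  S  A  N  G  G  G  G  A  W
 ·  0  0  0  0  0  0  0  0  0  0  0
 S  0  0  1  1  1  1  1  1  1  1  1
 A  0  0  1  2  2  2  2  2  2  2  2
 A  0  0  1  2  2  2  2  2  2  3  3
 N  0  1  1  2  3  3  3  3  3  3  3
 N  0  1  1  2  3  3  3  3  3  3  3
 A  0  1  1  2  3  3  3  3  3  4  4
 N  0  1  1  2  3  3  3  3  3  4  4
 G  0  1  1  2  3  4  4  4  4  4  4
 N  0  1  1  2  3  4  4  4  4  4  4
 N  0  1  1  2  3  4  4  4  4  4  4
 N  0  1  1  2  3  4  4  4  4  4  4
 G  0  1  1  2  3  4  5  5  5  5  5
 G  0  1  1  2  3  4  5  6  6  6  6
 G  0  1  1  2  3  4  5  6  7  7  7
 W  0  1  1  2  3  4  5  6  7  7  8
dp[15][10] = 8. One LCS (by backtracking along matches): SANGGGGW.

8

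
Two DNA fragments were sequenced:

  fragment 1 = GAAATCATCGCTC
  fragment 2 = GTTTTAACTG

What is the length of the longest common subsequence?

One common subsequence of length 6: G (fragment 1 #1, fragment 2 #1), then A (fragment 1 #3, fragment 2 #6), then A (fragment 1 #4, fragment 2 #7), then C (fragment 1 #6, fragment 2 #8), then T (fragment 1 #8, fragment 2 #9), then G (fragment 1 #10, fragment 2 #10), and the DP table's final entry dp[13][10] is also 6, so no common subsequence is longer.

6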